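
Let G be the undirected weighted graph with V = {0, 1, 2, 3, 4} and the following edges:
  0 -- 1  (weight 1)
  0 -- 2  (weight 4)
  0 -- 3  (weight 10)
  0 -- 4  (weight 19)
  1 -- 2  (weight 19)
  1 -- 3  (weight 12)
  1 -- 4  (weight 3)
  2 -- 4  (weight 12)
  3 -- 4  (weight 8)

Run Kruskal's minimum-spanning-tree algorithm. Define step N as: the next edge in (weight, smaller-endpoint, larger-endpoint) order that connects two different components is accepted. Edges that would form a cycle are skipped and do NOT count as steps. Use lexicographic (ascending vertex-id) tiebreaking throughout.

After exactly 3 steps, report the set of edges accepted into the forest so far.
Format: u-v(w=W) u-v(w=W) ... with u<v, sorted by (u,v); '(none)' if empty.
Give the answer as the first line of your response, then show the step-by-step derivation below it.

0-1(w=1) 0-2(w=4) 1-4(w=3)

step 1: add edge 0-1 (w=1); MST = {0-1(w=1)}
step 2: add edge 1-4 (w=3); MST = {0-1(w=1) 1-4(w=3)}
step 3: add edge 0-2 (w=4); MST = {0-1(w=1) 0-2(w=4) 1-4(w=3)}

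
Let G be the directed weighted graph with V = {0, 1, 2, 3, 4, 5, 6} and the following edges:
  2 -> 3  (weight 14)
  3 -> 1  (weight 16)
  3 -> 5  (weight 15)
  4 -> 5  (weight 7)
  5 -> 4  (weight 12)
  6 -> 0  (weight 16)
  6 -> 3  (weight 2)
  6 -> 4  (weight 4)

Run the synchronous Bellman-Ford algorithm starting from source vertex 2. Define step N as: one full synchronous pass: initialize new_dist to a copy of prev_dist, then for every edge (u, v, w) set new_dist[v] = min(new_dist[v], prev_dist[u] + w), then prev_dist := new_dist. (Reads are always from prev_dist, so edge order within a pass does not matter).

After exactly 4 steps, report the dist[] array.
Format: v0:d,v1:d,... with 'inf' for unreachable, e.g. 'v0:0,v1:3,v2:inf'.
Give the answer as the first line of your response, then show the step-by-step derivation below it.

v0:inf,v1:30,v2:0,v3:14,v4:41,v5:29,v6:inf

step 1: dist = v0:inf,v1:inf,v2:0,v3:14,v4:inf,v5:inf,v6:inf
step 2: dist = v0:inf,v1:30,v2:0,v3:14,v4:inf,v5:29,v6:inf
step 3: dist = v0:inf,v1:30,v2:0,v3:14,v4:41,v5:29,v6:inf
step 4: dist = v0:inf,v1:30,v2:0,v3:14,v4:41,v5:29,v6:inf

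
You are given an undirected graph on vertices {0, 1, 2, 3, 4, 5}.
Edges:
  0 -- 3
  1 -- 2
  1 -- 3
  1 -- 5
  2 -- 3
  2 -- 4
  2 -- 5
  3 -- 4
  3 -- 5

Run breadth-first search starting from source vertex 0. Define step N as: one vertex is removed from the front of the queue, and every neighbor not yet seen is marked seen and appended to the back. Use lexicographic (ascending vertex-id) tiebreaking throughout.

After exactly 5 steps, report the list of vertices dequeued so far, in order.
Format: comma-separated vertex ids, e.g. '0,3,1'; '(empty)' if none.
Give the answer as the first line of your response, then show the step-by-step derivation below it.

0,3,1,2,4

step 1: dequeue 0; queue=[3]; order=0
step 2: dequeue 3; queue=[1,2,4,5]; order=0,3
step 3: dequeue 1; queue=[2,4,5]; order=0,3,1
step 4: dequeue 2; queue=[4,5]; order=0,3,1,2
step 5: dequeue 4; queue=[5]; order=0,3,1,2,4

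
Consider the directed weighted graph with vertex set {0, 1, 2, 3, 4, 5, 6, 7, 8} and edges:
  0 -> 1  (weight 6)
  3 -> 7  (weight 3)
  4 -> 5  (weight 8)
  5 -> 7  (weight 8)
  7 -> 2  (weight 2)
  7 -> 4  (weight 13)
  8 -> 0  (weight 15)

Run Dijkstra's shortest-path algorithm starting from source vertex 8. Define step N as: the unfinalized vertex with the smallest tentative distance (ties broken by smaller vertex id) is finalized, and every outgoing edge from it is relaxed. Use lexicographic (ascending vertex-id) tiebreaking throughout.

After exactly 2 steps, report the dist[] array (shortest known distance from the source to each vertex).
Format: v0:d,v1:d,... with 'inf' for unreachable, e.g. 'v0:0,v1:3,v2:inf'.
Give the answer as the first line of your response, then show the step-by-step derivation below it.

v0:15,v1:21,v2:inf,v3:inf,v4:inf,v5:inf,v6:inf,v7:inf,v8:0

step 1: dist = v0:15,v1:inf,v2:inf,v3:inf,v4:inf,v5:inf,v6:inf,v7:inf,v8:0
step 2: dist = v0:15,v1:21,v2:inf,v3:inf,v4:inf,v5:inf,v6:inf,v7:inf,v8:0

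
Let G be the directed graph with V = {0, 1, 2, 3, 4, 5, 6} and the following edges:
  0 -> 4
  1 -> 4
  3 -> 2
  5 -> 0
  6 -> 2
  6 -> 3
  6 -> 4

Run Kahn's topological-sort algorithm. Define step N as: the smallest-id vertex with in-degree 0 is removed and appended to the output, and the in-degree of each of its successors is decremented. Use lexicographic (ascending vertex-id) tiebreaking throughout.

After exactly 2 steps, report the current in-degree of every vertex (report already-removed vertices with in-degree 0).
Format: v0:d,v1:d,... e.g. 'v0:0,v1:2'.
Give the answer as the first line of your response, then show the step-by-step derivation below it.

v0:0,v1:0,v2:2,v3:1,v4:2,v5:0,v6:0

step 1: output 1; order=[1]; indeg=(1,0,2,1,2,0,0)
step 2: output 5; order=[1,5]; indeg=(0,0,2,1,2,0,0)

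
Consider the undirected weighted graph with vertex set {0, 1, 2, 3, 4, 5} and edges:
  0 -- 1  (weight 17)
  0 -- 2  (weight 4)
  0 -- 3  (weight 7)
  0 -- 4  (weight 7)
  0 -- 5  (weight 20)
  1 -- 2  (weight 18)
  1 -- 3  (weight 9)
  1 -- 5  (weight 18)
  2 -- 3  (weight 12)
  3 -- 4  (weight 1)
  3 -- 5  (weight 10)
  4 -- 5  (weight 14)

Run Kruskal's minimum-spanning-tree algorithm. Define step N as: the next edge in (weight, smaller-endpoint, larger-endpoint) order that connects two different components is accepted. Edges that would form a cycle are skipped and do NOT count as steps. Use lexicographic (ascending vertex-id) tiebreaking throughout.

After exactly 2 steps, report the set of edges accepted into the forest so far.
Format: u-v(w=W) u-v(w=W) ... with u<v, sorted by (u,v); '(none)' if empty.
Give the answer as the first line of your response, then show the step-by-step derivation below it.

0-2(w=4) 3-4(w=1)

step 1: add edge 3-4 (w=1); MST = {3-4(w=1)}
step 2: add edge 0-2 (w=4); MST = {0-2(w=4) 3-4(w=1)}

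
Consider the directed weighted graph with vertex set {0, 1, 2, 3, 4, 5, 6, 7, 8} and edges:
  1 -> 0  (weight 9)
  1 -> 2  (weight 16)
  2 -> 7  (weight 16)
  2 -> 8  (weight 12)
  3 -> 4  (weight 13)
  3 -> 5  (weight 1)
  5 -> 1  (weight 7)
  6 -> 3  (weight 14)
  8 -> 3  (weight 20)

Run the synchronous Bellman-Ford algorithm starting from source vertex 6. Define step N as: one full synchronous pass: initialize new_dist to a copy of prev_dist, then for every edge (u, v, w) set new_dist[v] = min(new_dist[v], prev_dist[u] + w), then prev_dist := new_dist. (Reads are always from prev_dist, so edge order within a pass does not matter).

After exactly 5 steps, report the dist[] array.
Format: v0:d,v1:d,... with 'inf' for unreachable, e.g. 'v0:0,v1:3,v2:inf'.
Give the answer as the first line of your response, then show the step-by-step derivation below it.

v0:31,v1:22,v2:38,v3:14,v4:27,v5:15,v6:0,v7:54,v8:50

step 1: dist = v0:inf,v1:inf,v2:inf,v3:14,v4:inf,v5:inf,v6:0,v7:inf,v8:inf
step 2: dist = v0:inf,v1:inf,v2:inf,v3:14,v4:27,v5:15,v6:0,v7:inf,v8:inf
step 3: dist = v0:inf,v1:22,v2:inf,v3:14,v4:27,v5:15,v6:0,v7:inf,v8:inf
step 4: dist = v0:31,v1:22,v2:38,v3:14,v4:27,v5:15,v6:0,v7:inf,v8:inf
step 5: dist = v0:31,v1:22,v2:38,v3:14,v4:27,v5:15,v6:0,v7:54,v8:50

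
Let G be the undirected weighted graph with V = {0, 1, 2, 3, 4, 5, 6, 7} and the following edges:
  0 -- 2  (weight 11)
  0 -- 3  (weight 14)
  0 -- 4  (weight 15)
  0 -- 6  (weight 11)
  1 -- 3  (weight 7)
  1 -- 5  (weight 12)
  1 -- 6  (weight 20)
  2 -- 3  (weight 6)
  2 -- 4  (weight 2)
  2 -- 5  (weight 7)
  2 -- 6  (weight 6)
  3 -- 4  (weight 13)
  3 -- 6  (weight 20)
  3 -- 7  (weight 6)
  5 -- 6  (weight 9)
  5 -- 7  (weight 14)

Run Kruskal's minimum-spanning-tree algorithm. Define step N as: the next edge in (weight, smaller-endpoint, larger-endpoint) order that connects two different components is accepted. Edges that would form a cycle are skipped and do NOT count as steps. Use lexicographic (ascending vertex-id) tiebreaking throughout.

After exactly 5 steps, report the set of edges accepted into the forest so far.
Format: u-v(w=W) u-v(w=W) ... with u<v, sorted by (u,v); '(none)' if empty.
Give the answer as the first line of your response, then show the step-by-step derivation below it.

1-3(w=7) 2-3(w=6) 2-4(w=2) 2-6(w=6) 3-7(w=6)

step 1: add edge 2-4 (w=2); MST = {2-4(w=2)}
step 2: add edge 2-3 (w=6); MST = {2-3(w=6) 2-4(w=2)}
step 3: add edge 2-6 (w=6); MST = {2-3(w=6) 2-4(w=2) 2-6(w=6)}
step 4: add edge 3-7 (w=6); MST = {2-3(w=6) 2-4(w=2) 2-6(w=6) 3-7(w=6)}
step 5: add edge 1-3 (w=7); MST = {1-3(w=7) 2-3(w=6) 2-4(w=2) 2-6(w=6) 3-7(w=6)}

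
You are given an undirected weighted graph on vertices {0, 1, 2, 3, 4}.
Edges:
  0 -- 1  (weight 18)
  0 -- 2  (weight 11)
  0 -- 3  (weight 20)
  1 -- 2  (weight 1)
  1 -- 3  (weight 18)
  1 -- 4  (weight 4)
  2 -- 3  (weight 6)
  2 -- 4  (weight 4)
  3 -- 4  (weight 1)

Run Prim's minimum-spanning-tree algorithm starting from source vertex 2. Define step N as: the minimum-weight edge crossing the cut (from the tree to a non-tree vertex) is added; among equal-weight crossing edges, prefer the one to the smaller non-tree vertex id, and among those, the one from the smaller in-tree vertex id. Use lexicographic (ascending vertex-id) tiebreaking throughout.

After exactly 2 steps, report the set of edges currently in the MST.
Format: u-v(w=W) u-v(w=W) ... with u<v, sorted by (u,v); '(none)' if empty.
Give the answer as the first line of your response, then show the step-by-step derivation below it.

1-2(w=1) 1-4(w=4)

step 1: add edge 1-2 (w=1); MST = {1-2(w=1)}
step 2: add edge 1-4 (w=4); MST = {1-2(w=1) 1-4(w=4)}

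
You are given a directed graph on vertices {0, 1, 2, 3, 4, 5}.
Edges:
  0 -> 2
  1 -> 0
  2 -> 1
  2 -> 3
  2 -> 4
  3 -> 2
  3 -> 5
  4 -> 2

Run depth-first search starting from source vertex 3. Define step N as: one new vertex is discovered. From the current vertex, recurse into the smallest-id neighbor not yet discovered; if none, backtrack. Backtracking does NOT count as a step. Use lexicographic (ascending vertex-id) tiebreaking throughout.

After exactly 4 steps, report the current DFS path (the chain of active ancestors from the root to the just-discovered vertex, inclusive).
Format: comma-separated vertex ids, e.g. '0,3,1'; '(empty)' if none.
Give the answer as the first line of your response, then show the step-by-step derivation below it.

3,2,1,0

step 1: discover 3; path=3; order=3
step 2: discover 2; path=3>2; order=3,2
step 3: discover 1; path=3>2>1; order=3,2,1
step 4: discover 0; path=3>2>1>0; order=3,2,1,0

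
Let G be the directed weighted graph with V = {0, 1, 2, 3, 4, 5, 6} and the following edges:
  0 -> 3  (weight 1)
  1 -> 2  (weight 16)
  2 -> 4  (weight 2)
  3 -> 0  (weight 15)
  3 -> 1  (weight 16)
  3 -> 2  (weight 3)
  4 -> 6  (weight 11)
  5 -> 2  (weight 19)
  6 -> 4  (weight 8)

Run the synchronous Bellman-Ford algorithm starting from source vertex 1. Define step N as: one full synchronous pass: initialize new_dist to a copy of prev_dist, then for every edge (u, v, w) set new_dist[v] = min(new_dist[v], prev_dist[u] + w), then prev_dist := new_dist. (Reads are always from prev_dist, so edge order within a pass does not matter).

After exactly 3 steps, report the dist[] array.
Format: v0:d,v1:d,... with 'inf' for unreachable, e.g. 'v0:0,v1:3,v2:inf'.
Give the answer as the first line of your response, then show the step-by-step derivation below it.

v0:inf,v1:0,v2:16,v3:inf,v4:18,v5:inf,v6:29

step 1: dist = v0:inf,v1:0,v2:16,v3:inf,v4:inf,v5:inf,v6:inf
step 2: dist = v0:inf,v1:0,v2:16,v3:inf,v4:18,v5:inf,v6:inf
step 3: dist = v0:inf,v1:0,v2:16,v3:inf,v4:18,v5:inf,v6:29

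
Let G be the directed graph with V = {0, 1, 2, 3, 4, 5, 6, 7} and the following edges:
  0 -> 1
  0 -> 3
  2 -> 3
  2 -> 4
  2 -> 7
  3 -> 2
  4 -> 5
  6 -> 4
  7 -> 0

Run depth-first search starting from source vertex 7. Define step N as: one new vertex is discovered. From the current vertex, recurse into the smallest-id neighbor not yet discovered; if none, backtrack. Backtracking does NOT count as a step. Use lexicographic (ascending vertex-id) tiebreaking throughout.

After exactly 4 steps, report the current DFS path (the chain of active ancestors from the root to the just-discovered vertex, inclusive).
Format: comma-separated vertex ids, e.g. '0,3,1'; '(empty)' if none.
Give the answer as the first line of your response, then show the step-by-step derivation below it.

7,0,3

step 1: discover 7; path=7; order=7
step 2: discover 0; path=7>0; order=7,0
step 3: discover 1; path=7>0>1; order=7,0,1
step 4: discover 3; path=7>0>3; order=7,0,1,3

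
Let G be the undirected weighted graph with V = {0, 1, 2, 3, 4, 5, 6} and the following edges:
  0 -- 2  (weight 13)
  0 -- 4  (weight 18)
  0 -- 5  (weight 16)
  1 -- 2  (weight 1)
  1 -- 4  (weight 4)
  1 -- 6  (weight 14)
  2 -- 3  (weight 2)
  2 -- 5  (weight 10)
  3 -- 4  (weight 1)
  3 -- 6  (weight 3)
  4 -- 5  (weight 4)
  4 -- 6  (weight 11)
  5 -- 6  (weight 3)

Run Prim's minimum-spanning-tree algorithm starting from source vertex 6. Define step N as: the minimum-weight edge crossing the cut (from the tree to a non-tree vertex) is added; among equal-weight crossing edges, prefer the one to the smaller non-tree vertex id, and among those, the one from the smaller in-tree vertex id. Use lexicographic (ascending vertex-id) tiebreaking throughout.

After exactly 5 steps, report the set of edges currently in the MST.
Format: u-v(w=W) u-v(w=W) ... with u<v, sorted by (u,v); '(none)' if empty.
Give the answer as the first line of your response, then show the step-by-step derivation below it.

1-2(w=1) 2-3(w=2) 3-4(w=1) 3-6(w=3) 5-6(w=3)

step 1: add edge 3-6 (w=3); MST = {3-6(w=3)}
step 2: add edge 3-4 (w=1); MST = {3-4(w=1) 3-6(w=3)}
step 3: add edge 2-3 (w=2); MST = {2-3(w=2) 3-4(w=1) 3-6(w=3)}
step 4: add edge 1-2 (w=1); MST = {1-2(w=1) 2-3(w=2) 3-4(w=1) 3-6(w=3)}
step 5: add edge 5-6 (w=3); MST = {1-2(w=1) 2-3(w=2) 3-4(w=1) 3-6(w=3) 5-6(w=3)}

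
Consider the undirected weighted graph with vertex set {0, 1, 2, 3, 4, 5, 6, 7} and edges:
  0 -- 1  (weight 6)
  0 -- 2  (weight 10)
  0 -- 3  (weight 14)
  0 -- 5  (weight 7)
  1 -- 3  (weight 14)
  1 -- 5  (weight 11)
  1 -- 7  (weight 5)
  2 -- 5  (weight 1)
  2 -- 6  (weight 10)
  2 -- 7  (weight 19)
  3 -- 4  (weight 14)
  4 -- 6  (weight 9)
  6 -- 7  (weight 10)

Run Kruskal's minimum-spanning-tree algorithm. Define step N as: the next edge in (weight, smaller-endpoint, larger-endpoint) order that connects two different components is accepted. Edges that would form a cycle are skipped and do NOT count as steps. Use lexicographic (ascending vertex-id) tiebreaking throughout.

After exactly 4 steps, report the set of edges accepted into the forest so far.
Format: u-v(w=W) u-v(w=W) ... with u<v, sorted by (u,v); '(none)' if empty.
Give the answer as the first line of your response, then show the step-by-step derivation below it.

0-1(w=6) 0-5(w=7) 1-7(w=5) 2-5(w=1)

step 1: add edge 2-5 (w=1); MST = {2-5(w=1)}
step 2: add edge 1-7 (w=5); MST = {1-7(w=5) 2-5(w=1)}
step 3: add edge 0-1 (w=6); MST = {0-1(w=6) 1-7(w=5) 2-5(w=1)}
step 4: add edge 0-5 (w=7); MST = {0-1(w=6) 0-5(w=7) 1-7(w=5) 2-5(w=1)}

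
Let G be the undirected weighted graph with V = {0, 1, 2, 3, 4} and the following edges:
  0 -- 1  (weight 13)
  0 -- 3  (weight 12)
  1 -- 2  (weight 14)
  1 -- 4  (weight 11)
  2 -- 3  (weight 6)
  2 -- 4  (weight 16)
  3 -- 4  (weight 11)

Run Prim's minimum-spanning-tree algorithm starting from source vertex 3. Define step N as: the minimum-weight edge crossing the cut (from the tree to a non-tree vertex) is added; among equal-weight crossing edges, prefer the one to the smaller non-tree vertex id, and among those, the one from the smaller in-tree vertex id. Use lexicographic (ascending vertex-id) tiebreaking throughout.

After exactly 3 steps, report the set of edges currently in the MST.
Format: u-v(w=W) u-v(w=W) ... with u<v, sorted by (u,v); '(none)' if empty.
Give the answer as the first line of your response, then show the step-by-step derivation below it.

1-4(w=11) 2-3(w=6) 3-4(w=11)

step 1: add edge 2-3 (w=6); MST = {2-3(w=6)}
step 2: add edge 3-4 (w=11); MST = {2-3(w=6) 3-4(w=11)}
step 3: add edge 1-4 (w=11); MST = {1-4(w=11) 2-3(w=6) 3-4(w=11)}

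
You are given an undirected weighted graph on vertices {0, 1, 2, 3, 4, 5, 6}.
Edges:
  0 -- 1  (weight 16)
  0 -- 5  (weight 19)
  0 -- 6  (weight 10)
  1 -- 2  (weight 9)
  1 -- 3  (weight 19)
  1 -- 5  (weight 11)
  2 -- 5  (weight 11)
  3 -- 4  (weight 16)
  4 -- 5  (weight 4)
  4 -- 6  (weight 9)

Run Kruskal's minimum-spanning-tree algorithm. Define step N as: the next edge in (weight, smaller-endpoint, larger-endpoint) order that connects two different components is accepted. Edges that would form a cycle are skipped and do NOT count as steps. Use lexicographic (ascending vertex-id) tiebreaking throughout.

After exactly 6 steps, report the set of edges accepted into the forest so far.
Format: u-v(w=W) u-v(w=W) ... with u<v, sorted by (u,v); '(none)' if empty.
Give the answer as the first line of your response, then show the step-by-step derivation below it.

0-6(w=10) 1-2(w=9) 1-5(w=11) 3-4(w=16) 4-5(w=4) 4-6(w=9)

step 1: add edge 4-5 (w=4); MST = {4-5(w=4)}
step 2: add edge 1-2 (w=9); MST = {1-2(w=9) 4-5(w=4)}
step 3: add edge 4-6 (w=9); MST = {1-2(w=9) 4-5(w=4) 4-6(w=9)}
step 4: add edge 0-6 (w=10); MST = {0-6(w=10) 1-2(w=9) 4-5(w=4) 4-6(w=9)}
step 5: add edge 1-5 (w=11); MST = {0-6(w=10) 1-2(w=9) 1-5(w=11) 4-5(w=4) 4-6(w=9)}
step 6: add edge 3-4 (w=16); MST = {0-6(w=10) 1-2(w=9) 1-5(w=11) 3-4(w=16) 4-5(w=4) 4-6(w=9)}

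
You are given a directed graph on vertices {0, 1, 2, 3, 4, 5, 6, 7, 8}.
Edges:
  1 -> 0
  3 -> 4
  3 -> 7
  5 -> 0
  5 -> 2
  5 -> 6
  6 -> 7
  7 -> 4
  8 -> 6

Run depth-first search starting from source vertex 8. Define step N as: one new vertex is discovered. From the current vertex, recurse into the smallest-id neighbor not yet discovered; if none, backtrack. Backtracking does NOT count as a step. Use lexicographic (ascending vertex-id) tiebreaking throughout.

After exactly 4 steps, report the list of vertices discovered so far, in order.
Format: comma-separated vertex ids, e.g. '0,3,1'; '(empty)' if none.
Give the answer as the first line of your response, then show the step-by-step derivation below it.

8,6,7,4

step 1: discover 8; path=8; order=8
step 2: discover 6; path=8>6; order=8,6
step 3: discover 7; path=8>6>7; order=8,6,7
step 4: discover 4; path=8>6>7>4; order=8,6,7,4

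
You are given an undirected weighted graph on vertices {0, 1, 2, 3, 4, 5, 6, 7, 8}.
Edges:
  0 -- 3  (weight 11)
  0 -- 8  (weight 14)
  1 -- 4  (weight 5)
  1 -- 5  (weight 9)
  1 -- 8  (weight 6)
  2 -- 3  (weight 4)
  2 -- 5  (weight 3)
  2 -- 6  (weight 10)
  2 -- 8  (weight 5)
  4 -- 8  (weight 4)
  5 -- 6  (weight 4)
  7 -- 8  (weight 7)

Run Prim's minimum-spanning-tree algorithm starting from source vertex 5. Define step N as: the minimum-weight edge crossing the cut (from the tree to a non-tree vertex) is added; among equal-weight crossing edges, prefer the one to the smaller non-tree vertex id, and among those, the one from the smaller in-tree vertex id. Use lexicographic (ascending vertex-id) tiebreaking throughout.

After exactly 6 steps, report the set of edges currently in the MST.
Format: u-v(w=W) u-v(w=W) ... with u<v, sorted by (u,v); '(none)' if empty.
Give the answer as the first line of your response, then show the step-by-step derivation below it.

1-4(w=5) 2-3(w=4) 2-5(w=3) 2-8(w=5) 4-8(w=4) 5-6(w=4)

step 1: add edge 2-5 (w=3); MST = {2-5(w=3)}
step 2: add edge 2-3 (w=4); MST = {2-3(w=4) 2-5(w=3)}
step 3: add edge 5-6 (w=4); MST = {2-3(w=4) 2-5(w=3) 5-6(w=4)}
step 4: add edge 2-8 (w=5); MST = {2-3(w=4) 2-5(w=3) 2-8(w=5) 5-6(w=4)}
step 5: add edge 4-8 (w=4); MST = {2-3(w=4) 2-5(w=3) 2-8(w=5) 4-8(w=4) 5-6(w=4)}
step 6: add edge 1-4 (w=5); MST = {1-4(w=5) 2-3(w=4) 2-5(w=3) 2-8(w=5) 4-8(w=4) 5-6(w=4)}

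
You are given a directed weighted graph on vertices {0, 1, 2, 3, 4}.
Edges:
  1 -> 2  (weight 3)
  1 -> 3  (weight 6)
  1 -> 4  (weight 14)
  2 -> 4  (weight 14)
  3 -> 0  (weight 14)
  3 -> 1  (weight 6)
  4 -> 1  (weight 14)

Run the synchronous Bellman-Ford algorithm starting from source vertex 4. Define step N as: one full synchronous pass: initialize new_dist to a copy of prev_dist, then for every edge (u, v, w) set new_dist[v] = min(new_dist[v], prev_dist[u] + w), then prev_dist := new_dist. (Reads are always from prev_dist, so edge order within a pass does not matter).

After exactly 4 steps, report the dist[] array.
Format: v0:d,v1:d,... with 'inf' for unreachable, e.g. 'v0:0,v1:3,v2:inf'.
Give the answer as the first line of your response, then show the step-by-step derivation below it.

v0:34,v1:14,v2:17,v3:20,v4:0

step 1: dist = v0:inf,v1:14,v2:inf,v3:inf,v4:0
step 2: dist = v0:inf,v1:14,v2:17,v3:20,v4:0
step 3: dist = v0:34,v1:14,v2:17,v3:20,v4:0
step 4: dist = v0:34,v1:14,v2:17,v3:20,v4:0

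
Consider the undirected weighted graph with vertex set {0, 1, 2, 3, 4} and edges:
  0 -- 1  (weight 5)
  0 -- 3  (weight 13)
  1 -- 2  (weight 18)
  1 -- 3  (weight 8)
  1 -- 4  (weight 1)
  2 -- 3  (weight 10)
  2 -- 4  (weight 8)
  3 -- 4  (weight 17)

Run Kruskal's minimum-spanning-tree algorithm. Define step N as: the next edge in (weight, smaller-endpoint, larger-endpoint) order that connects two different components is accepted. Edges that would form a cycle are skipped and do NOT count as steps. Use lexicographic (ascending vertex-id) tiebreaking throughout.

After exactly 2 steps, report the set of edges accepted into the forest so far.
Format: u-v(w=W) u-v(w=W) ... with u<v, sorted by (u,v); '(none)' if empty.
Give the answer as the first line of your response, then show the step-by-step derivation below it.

0-1(w=5) 1-4(w=1)

step 1: add edge 1-4 (w=1); MST = {1-4(w=1)}
step 2: add edge 0-1 (w=5); MST = {0-1(w=5) 1-4(w=1)}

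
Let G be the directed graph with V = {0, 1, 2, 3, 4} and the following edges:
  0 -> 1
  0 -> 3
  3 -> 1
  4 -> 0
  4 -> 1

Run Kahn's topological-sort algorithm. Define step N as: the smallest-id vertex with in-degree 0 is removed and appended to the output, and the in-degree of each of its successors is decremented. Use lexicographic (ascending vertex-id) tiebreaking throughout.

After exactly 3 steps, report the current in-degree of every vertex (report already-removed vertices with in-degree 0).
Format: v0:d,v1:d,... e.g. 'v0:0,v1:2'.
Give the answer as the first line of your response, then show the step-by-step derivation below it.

v0:0,v1:1,v2:0,v3:0,v4:0

step 1: output 2; order=[2]; indeg=(1,3,0,1,0)
step 2: output 4; order=[2,4]; indeg=(0,2,0,1,0)
step 3: output 0; order=[2,4,0]; indeg=(0,1,0,0,0)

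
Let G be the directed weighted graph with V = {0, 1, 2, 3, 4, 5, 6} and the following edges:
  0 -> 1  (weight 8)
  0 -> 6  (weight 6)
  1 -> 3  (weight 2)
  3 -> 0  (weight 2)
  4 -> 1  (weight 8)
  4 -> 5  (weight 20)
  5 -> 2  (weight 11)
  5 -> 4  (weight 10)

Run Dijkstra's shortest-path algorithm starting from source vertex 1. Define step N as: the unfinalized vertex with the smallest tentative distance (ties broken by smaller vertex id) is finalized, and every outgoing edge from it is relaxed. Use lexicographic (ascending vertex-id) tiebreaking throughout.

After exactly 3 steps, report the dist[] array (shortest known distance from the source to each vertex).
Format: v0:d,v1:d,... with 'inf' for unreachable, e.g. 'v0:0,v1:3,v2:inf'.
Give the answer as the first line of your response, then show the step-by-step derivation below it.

v0:4,v1:0,v2:inf,v3:2,v4:inf,v5:inf,v6:10

step 1: dist = v0:inf,v1:0,v2:inf,v3:2,v4:inf,v5:inf,v6:inf
step 2: dist = v0:4,v1:0,v2:inf,v3:2,v4:inf,v5:inf,v6:inf
step 3: dist = v0:4,v1:0,v2:inf,v3:2,v4:inf,v5:inf,v6:10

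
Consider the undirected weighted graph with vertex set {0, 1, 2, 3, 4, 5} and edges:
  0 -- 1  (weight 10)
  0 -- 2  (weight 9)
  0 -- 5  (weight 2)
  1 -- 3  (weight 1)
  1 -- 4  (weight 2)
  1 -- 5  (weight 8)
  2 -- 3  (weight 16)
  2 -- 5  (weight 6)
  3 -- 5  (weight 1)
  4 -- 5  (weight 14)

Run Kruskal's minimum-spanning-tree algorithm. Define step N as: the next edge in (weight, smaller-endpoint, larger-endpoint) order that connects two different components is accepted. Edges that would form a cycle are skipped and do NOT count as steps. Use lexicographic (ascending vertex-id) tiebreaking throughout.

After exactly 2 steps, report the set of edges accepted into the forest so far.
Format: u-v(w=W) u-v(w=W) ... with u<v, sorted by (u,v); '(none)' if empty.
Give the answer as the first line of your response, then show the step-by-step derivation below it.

1-3(w=1) 3-5(w=1)

step 1: add edge 1-3 (w=1); MST = {1-3(w=1)}
step 2: add edge 3-5 (w=1); MST = {1-3(w=1) 3-5(w=1)}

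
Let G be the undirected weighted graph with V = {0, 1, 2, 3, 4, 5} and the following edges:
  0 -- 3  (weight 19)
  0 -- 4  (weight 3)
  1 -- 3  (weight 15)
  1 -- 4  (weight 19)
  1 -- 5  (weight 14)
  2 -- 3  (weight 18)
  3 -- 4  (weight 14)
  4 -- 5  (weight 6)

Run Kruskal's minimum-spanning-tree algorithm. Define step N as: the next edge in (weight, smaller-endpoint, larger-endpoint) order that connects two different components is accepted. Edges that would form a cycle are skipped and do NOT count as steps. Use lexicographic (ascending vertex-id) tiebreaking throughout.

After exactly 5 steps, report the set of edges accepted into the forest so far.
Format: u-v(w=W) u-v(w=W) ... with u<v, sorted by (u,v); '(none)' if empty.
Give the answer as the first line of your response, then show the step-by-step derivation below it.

0-4(w=3) 1-5(w=14) 2-3(w=18) 3-4(w=14) 4-5(w=6)

step 1: add edge 0-4 (w=3); MST = {0-4(w=3)}
step 2: add edge 4-5 (w=6); MST = {0-4(w=3) 4-5(w=6)}
step 3: add edge 1-5 (w=14); MST = {0-4(w=3) 1-5(w=14) 4-5(w=6)}
step 4: add edge 3-4 (w=14); MST = {0-4(w=3) 1-5(w=14) 3-4(w=14) 4-5(w=6)}
step 5: add edge 2-3 (w=18); MST = {0-4(w=3) 1-5(w=14) 2-3(w=18) 3-4(w=14) 4-5(w=6)}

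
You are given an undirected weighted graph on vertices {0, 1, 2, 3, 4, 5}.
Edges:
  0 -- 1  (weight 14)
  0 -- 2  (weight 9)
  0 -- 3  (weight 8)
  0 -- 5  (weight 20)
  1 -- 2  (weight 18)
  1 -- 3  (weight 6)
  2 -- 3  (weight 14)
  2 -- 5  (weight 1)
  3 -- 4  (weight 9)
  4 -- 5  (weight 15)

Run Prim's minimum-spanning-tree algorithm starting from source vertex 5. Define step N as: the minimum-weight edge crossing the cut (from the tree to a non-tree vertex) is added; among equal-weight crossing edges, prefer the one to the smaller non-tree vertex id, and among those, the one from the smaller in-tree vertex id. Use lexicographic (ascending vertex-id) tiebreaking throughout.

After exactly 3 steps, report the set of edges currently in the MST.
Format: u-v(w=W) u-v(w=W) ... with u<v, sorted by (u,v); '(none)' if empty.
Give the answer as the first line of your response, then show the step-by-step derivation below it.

0-2(w=9) 0-3(w=8) 2-5(w=1)

step 1: add edge 2-5 (w=1); MST = {2-5(w=1)}
step 2: add edge 0-2 (w=9); MST = {0-2(w=9) 2-5(w=1)}
step 3: add edge 0-3 (w=8); MST = {0-2(w=9) 0-3(w=8) 2-5(w=1)}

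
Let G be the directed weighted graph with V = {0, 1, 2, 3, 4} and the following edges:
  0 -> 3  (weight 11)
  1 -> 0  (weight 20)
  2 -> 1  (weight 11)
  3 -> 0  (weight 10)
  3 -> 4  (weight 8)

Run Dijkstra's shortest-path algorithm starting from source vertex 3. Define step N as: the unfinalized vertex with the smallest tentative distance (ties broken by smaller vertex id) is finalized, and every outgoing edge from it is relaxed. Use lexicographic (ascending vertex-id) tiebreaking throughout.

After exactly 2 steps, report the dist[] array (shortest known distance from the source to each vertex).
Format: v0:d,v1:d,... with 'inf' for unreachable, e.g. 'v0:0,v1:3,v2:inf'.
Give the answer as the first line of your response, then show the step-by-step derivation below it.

v0:10,v1:inf,v2:inf,v3:0,v4:8

step 1: dist = v0:10,v1:inf,v2:inf,v3:0,v4:8
step 2: dist = v0:10,v1:inf,v2:inf,v3:0,v4:8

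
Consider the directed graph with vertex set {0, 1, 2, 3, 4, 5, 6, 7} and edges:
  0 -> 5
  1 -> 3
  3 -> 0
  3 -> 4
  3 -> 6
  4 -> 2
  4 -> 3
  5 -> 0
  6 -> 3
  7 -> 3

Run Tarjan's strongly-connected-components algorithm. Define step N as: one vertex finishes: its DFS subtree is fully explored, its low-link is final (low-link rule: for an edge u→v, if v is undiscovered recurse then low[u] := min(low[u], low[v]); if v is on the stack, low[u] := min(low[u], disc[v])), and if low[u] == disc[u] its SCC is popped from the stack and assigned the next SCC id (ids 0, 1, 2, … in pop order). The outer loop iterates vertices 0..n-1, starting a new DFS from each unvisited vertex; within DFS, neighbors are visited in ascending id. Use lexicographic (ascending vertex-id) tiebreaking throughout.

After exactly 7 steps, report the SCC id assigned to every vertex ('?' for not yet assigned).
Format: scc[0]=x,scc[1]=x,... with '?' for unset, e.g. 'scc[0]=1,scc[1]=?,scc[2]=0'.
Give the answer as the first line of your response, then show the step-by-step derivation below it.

scc[0]=0,scc[1]=3,scc[2]=1,scc[3]=2,scc[4]=2,scc[5]=0,scc[6]=2,scc[7]=?

step 1: low=(low[0]=0,low[1]=?,low[2]=?,low[3]=?,low[4]=?,low[5]=0,low[6]=?,low[7]=?); scc=(scc[0]=?,scc[1]=?,scc[2]=?,scc[3]=?,scc[4]=?,scc[5]=?,scc[6]=?,scc[7]=?)
step 2: low=(low[0]=0,low[1]=?,low[2]=?,low[3]=?,low[4]=?,low[5]=0,low[6]=?,low[7]=?); scc=(scc[0]=0,scc[1]=?,scc[2]=?,scc[3]=?,scc[4]=?,scc[5]=0,scc[6]=?,scc[7]=?)
step 3: low=(low[0]=0,low[1]=2,low[2]=5,low[3]=3,low[4]=4,low[5]=0,low[6]=?,low[7]=?); scc=(scc[0]=0,scc[1]=?,scc[2]=1,scc[3]=?,scc[4]=?,scc[5]=0,scc[6]=?,scc[7]=?)
step 4: low=(low[0]=0,low[1]=2,low[2]=5,low[3]=3,low[4]=3,low[5]=0,low[6]=?,low[7]=?); scc=(scc[0]=0,scc[1]=?,scc[2]=1,scc[3]=?,scc[4]=?,scc[5]=0,scc[6]=?,scc[7]=?)
step 5: low=(low[0]=0,low[1]=2,low[2]=5,low[3]=3,low[4]=3,low[5]=0,low[6]=3,low[7]=?); scc=(scc[0]=0,scc[1]=?,scc[2]=1,scc[3]=?,scc[4]=?,scc[5]=0,scc[6]=?,scc[7]=?)
step 6: low=(low[0]=0,low[1]=2,low[2]=5,low[3]=3,low[4]=3,low[5]=0,low[6]=3,low[7]=?); scc=(scc[0]=0,scc[1]=?,scc[2]=1,scc[3]=2,scc[4]=2,scc[5]=0,scc[6]=2,scc[7]=?)
step 7: low=(low[0]=0,low[1]=2,low[2]=5,low[3]=3,low[4]=3,low[5]=0,low[6]=3,low[7]=?); scc=(scc[0]=0,scc[1]=3,scc[2]=1,scc[3]=2,scc[4]=2,scc[5]=0,scc[6]=2,scc[7]=?)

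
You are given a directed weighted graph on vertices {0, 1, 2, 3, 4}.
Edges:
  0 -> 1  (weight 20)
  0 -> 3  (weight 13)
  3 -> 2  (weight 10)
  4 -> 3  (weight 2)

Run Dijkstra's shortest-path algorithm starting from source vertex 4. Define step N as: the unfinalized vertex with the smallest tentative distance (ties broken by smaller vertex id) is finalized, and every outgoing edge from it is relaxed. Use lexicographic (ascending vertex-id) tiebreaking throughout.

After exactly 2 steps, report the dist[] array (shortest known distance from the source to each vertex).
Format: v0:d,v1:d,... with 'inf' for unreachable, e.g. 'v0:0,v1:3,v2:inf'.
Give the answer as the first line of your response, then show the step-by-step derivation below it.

v0:inf,v1:inf,v2:12,v3:2,v4:0

step 1: dist = v0:inf,v1:inf,v2:inf,v3:2,v4:0
step 2: dist = v0:inf,v1:inf,v2:12,v3:2,v4:0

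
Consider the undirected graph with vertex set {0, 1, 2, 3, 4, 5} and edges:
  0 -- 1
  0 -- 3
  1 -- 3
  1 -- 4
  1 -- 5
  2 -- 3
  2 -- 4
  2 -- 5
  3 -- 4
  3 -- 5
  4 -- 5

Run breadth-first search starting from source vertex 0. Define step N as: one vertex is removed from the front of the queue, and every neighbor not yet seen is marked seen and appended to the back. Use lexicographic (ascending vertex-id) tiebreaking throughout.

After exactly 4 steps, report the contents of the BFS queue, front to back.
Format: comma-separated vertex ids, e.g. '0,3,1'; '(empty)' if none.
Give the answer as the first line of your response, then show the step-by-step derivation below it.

5,2

step 1: dequeue 0; queue=[1,3]; order=0
step 2: dequeue 1; queue=[3,4,5]; order=0,1
step 3: dequeue 3; queue=[4,5,2]; order=0,1,3
step 4: dequeue 4; queue=[5,2]; order=0,1,3,4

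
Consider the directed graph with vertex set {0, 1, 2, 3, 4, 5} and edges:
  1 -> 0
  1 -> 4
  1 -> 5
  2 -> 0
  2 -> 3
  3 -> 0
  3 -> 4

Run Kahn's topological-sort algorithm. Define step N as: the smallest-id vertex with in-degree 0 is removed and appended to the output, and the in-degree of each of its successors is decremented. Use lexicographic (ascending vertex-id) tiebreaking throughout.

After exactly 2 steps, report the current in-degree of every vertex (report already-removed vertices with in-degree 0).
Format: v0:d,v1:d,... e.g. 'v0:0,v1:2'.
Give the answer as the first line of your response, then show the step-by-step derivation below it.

v0:1,v1:0,v2:0,v3:0,v4:1,v5:0

step 1: output 1; order=[1]; indeg=(2,0,0,1,1,0)
step 2: output 2; order=[1,2]; indeg=(1,0,0,0,1,0)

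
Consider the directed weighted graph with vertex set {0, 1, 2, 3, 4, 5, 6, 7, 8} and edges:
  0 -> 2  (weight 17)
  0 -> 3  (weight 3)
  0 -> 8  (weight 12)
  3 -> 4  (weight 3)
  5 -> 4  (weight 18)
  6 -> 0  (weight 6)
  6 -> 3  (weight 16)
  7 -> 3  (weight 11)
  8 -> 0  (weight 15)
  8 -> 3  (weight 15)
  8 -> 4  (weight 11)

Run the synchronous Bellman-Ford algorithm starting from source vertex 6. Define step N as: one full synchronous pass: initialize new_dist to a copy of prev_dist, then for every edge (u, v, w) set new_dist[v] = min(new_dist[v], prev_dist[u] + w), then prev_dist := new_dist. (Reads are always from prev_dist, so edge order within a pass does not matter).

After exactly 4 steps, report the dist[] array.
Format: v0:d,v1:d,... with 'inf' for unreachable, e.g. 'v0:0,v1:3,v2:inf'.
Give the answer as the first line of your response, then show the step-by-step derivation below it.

v0:6,v1:inf,v2:23,v3:9,v4:12,v5:inf,v6:0,v7:inf,v8:18

step 1: dist = v0:6,v1:inf,v2:inf,v3:16,v4:inf,v5:inf,v6:0,v7:inf,v8:inf
step 2: dist = v0:6,v1:inf,v2:23,v3:9,v4:19,v5:inf,v6:0,v7:inf,v8:18
step 3: dist = v0:6,v1:inf,v2:23,v3:9,v4:12,v5:inf,v6:0,v7:inf,v8:18
step 4: dist = v0:6,v1:inf,v2:23,v3:9,v4:12,v5:inf,v6:0,v7:inf,v8:18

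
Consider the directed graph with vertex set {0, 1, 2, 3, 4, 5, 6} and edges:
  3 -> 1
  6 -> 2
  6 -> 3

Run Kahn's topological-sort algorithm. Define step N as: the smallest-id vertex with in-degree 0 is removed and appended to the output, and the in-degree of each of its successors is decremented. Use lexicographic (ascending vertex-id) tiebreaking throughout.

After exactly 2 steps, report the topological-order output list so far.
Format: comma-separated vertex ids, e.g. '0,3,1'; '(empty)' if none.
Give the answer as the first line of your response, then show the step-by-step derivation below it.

0,4

step 1: output 0; order=[0]; indeg=(0,1,1,1,0,0,0)
step 2: output 4; order=[0,4]; indeg=(0,1,1,1,0,0,0)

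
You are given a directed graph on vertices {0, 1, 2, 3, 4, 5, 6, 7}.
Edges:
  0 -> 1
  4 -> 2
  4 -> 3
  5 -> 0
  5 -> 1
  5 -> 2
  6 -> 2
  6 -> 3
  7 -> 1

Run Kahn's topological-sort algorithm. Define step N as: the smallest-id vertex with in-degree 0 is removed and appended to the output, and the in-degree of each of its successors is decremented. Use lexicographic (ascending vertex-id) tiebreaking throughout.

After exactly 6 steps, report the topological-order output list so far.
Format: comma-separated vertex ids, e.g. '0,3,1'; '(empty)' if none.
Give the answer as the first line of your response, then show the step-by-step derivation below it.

4,5,0,6,2,3

step 1: output 4; order=[4]; indeg=(1,3,2,1,0,0,0,0)
step 2: output 5; order=[4,5]; indeg=(0,2,1,1,0,0,0,0)
step 3: output 0; order=[4,5,0]; indeg=(0,1,1,1,0,0,0,0)
step 4: output 6; order=[4,5,0,6]; indeg=(0,1,0,0,0,0,0,0)
step 5: output 2; order=[4,5,0,6,2]; indeg=(0,1,0,0,0,0,0,0)
step 6: output 3; order=[4,5,0,6,2,3]; indeg=(0,1,0,0,0,0,0,0)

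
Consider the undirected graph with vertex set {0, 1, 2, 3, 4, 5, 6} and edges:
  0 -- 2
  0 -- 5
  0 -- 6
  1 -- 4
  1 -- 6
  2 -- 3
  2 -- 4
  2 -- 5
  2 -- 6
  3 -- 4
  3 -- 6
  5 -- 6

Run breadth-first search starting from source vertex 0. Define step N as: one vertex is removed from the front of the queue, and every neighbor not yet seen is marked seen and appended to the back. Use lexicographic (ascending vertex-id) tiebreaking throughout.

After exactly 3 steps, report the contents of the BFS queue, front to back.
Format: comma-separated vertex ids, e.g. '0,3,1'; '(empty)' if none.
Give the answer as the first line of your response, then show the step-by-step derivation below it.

6,3,4

step 1: dequeue 0; queue=[2,5,6]; order=0
step 2: dequeue 2; queue=[5,6,3,4]; order=0,2
step 3: dequeue 5; queue=[6,3,4]; order=0,2,5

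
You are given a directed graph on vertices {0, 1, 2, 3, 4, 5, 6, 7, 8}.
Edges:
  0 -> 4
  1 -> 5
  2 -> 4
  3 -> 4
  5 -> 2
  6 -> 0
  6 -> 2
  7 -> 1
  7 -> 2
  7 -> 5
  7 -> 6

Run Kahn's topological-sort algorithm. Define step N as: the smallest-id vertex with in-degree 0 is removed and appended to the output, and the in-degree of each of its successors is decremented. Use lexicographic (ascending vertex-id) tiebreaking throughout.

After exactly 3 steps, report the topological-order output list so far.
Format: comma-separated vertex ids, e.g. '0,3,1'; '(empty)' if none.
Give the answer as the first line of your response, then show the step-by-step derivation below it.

3,7,1

step 1: output 3; order=[3]; indeg=(1,1,3,0,2,2,1,0,0)
step 2: output 7; order=[3,7]; indeg=(1,0,2,0,2,1,0,0,0)
step 3: output 1; order=[3,7,1]; indeg=(1,0,2,0,2,0,0,0,0)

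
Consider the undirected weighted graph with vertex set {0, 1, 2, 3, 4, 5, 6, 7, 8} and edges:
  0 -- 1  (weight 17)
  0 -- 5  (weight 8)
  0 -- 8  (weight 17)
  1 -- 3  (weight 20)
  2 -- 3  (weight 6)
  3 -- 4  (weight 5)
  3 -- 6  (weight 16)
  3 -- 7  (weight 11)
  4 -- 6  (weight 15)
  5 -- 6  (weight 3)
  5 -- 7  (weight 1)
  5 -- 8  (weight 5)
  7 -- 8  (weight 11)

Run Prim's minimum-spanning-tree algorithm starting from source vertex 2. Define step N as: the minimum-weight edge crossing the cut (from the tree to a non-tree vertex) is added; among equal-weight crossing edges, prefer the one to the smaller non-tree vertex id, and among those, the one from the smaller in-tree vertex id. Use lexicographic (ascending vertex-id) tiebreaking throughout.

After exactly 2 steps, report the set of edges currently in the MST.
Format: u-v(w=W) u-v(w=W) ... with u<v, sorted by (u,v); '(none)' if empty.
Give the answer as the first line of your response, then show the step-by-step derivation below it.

2-3(w=6) 3-4(w=5)

step 1: add edge 2-3 (w=6); MST = {2-3(w=6)}
step 2: add edge 3-4 (w=5); MST = {2-3(w=6) 3-4(w=5)}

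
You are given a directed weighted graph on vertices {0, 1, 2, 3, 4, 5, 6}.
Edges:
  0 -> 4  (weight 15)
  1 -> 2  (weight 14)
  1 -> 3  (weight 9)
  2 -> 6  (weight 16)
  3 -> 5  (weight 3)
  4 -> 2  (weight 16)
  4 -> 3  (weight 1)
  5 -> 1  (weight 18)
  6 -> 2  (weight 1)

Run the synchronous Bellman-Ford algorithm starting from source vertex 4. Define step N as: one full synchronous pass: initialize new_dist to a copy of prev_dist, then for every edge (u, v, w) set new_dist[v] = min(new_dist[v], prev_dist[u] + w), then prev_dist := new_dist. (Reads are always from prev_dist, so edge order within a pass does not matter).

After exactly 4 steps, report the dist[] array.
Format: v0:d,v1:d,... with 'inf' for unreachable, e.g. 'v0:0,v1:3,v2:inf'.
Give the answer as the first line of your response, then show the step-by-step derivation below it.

v0:inf,v1:22,v2:16,v3:1,v4:0,v5:4,v6:32

step 1: dist = v0:inf,v1:inf,v2:16,v3:1,v4:0,v5:inf,v6:inf
step 2: dist = v0:inf,v1:inf,v2:16,v3:1,v4:0,v5:4,v6:32
step 3: dist = v0:inf,v1:22,v2:16,v3:1,v4:0,v5:4,v6:32
step 4: dist = v0:inf,v1:22,v2:16,v3:1,v4:0,v5:4,v6:32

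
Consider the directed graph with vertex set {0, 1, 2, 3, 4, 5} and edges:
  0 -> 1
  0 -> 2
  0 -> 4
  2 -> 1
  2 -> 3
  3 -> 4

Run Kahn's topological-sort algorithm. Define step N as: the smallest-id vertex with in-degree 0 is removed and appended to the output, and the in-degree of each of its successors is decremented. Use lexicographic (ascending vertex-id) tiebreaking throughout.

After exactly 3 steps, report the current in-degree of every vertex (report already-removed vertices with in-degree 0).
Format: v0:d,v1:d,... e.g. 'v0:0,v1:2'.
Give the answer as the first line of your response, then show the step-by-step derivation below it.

v0:0,v1:0,v2:0,v3:0,v4:1,v5:0

step 1: output 0; order=[0]; indeg=(0,1,0,1,1,0)
step 2: output 2; order=[0,2]; indeg=(0,0,0,0,1,0)
step 3: output 1; order=[0,2,1]; indeg=(0,0,0,0,1,0)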